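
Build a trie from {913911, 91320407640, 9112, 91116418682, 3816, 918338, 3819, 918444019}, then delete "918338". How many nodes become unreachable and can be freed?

3

Walk "918338" from the leaf back toward the root, removing each node that no remaining word uses.
The suffix "338" (3 nodes) is used only by "918338"; the node for "918" still has the child "4", so pruning stops there.
Nodes removed: 3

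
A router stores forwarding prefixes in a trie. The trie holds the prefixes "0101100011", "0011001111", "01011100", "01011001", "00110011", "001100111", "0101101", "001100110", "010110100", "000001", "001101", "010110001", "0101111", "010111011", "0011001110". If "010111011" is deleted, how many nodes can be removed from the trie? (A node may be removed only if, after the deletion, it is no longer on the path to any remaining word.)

A node on "010111011"'s path can go only if nothing else ends at it or branches off below it.
The suffix "11" (2 nodes) is used only by "010111011"; the node for "0101110" still has the child "0", so pruning stops there.
Nodes removed: 2

2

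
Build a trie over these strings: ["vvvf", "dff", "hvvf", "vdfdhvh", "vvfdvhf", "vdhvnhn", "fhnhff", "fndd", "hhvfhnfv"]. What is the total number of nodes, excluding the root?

Insert word by word; a character creates a node only if that edge doesn't already exist:
  "vvvf" → 4 new (v, v, v, f)
  "dff" → 3 new (d, f, f)
  "hvvf" → 4 new (h, v, v, f)
  "vdfdhvh" → prefix "v" already present; 6 new (d, f, d, h, v, h)
  "vvfdvhf" → prefix "vv" already present; 5 new (f, d, v, h, f)
  "vdhvnhn" → prefix "vd" already present; 5 new (h, v, n, h, n)
  "fhnhff" → 6 new (f, h, n, h, f, f)
  "fndd" → prefix "f" already present; 3 new (n, d, d)
  "hhvfhnfv" → prefix "h" already present; 7 new (h, v, f, h, n, f, v)
Total nodes = 4 + 3 + 4 + 6 + 5 + 5 + 6 + 3 + 7 = 43

43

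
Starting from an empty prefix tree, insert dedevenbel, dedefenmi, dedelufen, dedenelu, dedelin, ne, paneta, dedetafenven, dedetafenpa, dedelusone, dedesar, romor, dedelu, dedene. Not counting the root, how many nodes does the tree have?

For each word, the new-node count is its length minus the longest prefix already in the trie:
  "dedevenbel" → 10 new (d, e, d, e, v, e, n, b, e, l)
  "dedefenmi" → prefix "dede" already present; 5 new (f, e, n, m, i)
  "dedelufen" → prefix "dede" already present; 5 new (l, u, f, e, n)
  "dedenelu" → prefix "dede" already present; 4 new (n, e, l, u)
  "dedelin" → prefix "dedel" already present; 2 new (i, n)
  "ne" → 2 new (n, e)
  "paneta" → 6 new (p, a, n, e, t, a)
  "dedetafenven" → prefix "dede" already present; 8 new (t, a, f, e, n, v, e, n)
  "dedetafenpa" → prefix "dedetafen" already present; 2 new (p, a)
  "dedelusone" → prefix "dedelu" already present; 4 new (s, o, n, e)
  "dedesar" → prefix "dede" already present; 3 new (s, a, r)
  "romor" → 5 new (r, o, m, o, r)
  "dedelu" → prefix "dedelu" already present; 0 new (none)
  "dedene" → prefix "dedene" already present; 0 new (none)
Total nodes = 10 + 5 + 5 + 4 + 2 + 2 + 6 + 8 + 2 + 4 + 3 + 5 + 0 + 0 = 56

56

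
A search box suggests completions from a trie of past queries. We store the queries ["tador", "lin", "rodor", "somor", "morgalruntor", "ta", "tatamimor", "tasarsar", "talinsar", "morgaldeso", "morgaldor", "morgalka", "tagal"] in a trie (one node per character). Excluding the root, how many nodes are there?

60

Count nodes per top-level branch (shared prefixes stored once):
  'l'-branch (lin): 3 nodes
  'm'-branch (morgaldeso, morgaldor, morgalka, morgalruntor): 20 nodes
  'r'-branch (rodor): 5 nodes
  's'-branch (somor): 5 nodes
  't'-branch (ta, tador, tagal, talinsar, tasarsar, tatamimor): 27 nodes
Sum: 60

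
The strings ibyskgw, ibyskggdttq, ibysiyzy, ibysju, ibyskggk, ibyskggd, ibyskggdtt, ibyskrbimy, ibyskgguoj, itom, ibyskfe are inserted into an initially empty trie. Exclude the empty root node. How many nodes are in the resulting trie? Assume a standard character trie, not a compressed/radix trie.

32

Trace insertions, counting only characters that open a new branch:
  "ibyskgw" → 7 new (i, b, y, s, k, g, w)
  "ibyskggdttq" → prefix "ibyskg" already present; 5 new (g, d, t, t, q)
  "ibysiyzy" → prefix "ibys" already present; 4 new (i, y, z, y)
  "ibysju" → prefix "ibys" already present; 2 new (j, u)
  "ibyskggk" → prefix "ibyskgg" already present; 1 new (k)
  "ibyskggd" → prefix "ibyskggd" already present; 0 new (none)
  "ibyskggdtt" → prefix "ibyskggdtt" already present; 0 new (none)
  "ibyskrbimy" → prefix "ibysk" already present; 5 new (r, b, i, m, y)
  "ibyskgguoj" → prefix "ibyskgg" already present; 3 new (u, o, j)
  "itom" → prefix "i" already present; 3 new (t, o, m)
  "ibyskfe" → prefix "ibysk" already present; 2 new (f, e)
Total nodes = 7 + 5 + 4 + 2 + 1 + 0 + 0 + 5 + 3 + 3 + 2 = 32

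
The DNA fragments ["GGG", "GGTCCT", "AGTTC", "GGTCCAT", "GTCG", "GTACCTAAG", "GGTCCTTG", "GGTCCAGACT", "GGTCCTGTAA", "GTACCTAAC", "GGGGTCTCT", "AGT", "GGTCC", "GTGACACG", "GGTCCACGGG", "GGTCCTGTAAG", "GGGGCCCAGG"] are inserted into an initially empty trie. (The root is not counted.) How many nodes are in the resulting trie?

58

For each word, the new-node count is its length minus the longest prefix already in the trie:
  "GGG" → 3 new (G, G, G)
  "GGTCCT" → prefix "GG" already present; 4 new (T, C, C, T)
  "AGTTC" → 5 new (A, G, T, T, C)
  "GGTCCAT" → prefix "GGTCC" already present; 2 new (A, T)
  "GTCG" → prefix "G" already present; 3 new (T, C, G)
  "GTACCTAAG" → prefix "GT" already present; 7 new (A, C, C, T, A, A, G)
  "GGTCCTTG" → prefix "GGTCCT" already present; 2 new (T, G)
  "GGTCCAGACT" → prefix "GGTCCA" already present; 4 new (G, A, C, T)
  "GGTCCTGTAA" → prefix "GGTCCT" already present; 4 new (G, T, A, A)
  "GTACCTAAC" → prefix "GTACCTAA" already present; 1 new (C)
  "GGGGTCTCT" → prefix "GGG" already present; 6 new (G, T, C, T, C, T)
  "AGT" → prefix "AGT" already present; 0 new (none)
  "GGTCC" → prefix "GGTCC" already present; 0 new (none)
  "GTGACACG" → prefix "GT" already present; 6 new (G, A, C, A, C, G)
  "GGTCCACGGG" → prefix "GGTCCA" already present; 4 new (C, G, G, G)
  "GGTCCTGTAAG" → prefix "GGTCCTGTAA" already present; 1 new (G)
  "GGGGCCCAGG" → prefix "GGGG" already present; 6 new (C, C, C, A, G, G)
Total nodes = 3 + 4 + 5 + 2 + 3 + 7 + 2 + 4 + 4 + 1 + 6 + 0 + 0 + 6 + 4 + 1 + 6 = 58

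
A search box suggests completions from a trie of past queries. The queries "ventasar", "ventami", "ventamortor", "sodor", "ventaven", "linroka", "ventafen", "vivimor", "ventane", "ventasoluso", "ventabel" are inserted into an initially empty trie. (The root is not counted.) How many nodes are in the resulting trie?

For each word, the new-node count is its length minus the longest prefix already in the trie:
  "ventasar" → 8 new (v, e, n, t, a, s, a, r)
  "ventami" → prefix "venta" already present; 2 new (m, i)
  "ventamortor" → prefix "ventam" already present; 5 new (o, r, t, o, r)
  "sodor" → 5 new (s, o, d, o, r)
  "ventaven" → prefix "venta" already present; 3 new (v, e, n)
  "linroka" → 7 new (l, i, n, r, o, k, a)
  "ventafen" → prefix "venta" already present; 3 new (f, e, n)
  "vivimor" → prefix "v" already present; 6 new (i, v, i, m, o, r)
  "ventane" → prefix "venta" already present; 2 new (n, e)
  "ventasoluso" → prefix "ventas" already present; 5 new (o, l, u, s, o)
  "ventabel" → prefix "venta" already present; 3 new (b, e, l)
Total nodes = 8 + 2 + 5 + 5 + 3 + 7 + 3 + 6 + 2 + 5 + 3 = 49

49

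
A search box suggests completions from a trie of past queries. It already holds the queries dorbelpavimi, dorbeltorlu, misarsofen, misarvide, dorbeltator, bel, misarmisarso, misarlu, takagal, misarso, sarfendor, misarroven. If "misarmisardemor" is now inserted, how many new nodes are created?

5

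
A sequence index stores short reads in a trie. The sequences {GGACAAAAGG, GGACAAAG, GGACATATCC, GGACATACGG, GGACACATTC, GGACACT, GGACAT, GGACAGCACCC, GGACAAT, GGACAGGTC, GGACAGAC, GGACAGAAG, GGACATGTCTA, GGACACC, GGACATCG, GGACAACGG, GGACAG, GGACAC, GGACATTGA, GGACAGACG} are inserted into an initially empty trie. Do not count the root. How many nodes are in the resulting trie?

For each word, the new-node count is its length minus the longest prefix already in the trie:
  "GGACAAAAGG" → 10 new (G, G, A, C, A, A, A, A, G, G)
  "GGACAAAG" → prefix "GGACAAA" already present; 1 new (G)
  "GGACATATCC" → prefix "GGACA" already present; 5 new (T, A, T, C, C)
  "GGACATACGG" → prefix "GGACATA" already present; 3 new (C, G, G)
  "GGACACATTC" → prefix "GGACA" already present; 5 new (C, A, T, T, C)
  "GGACACT" → prefix "GGACAC" already present; 1 new (T)
  "GGACAT" → prefix "GGACAT" already present; 0 new (none)
  "GGACAGCACCC" → prefix "GGACA" already present; 6 new (G, C, A, C, C, C)
  "GGACAAT" → prefix "GGACAA" already present; 1 new (T)
  "GGACAGGTC" → prefix "GGACAG" already present; 3 new (G, T, C)
  "GGACAGAC" → prefix "GGACAG" already present; 2 new (A, C)
  "GGACAGAAG" → prefix "GGACAGA" already present; 2 new (A, G)
  "GGACATGTCTA" → prefix "GGACAT" already present; 5 new (G, T, C, T, A)
  "GGACACC" → prefix "GGACAC" already present; 1 new (C)
  "GGACATCG" → prefix "GGACAT" already present; 2 new (C, G)
  "GGACAACGG" → prefix "GGACAA" already present; 3 new (C, G, G)
  "GGACAG" → prefix "GGACAG" already present; 0 new (none)
  "GGACAC" → prefix "GGACAC" already present; 0 new (none)
  "GGACATTGA" → prefix "GGACAT" already present; 3 new (T, G, A)
  "GGACAGACG" → prefix "GGACAGAC" already present; 1 new (G)
Total nodes = 10 + 1 + 5 + 3 + 5 + 1 + 0 + 6 + 1 + 3 + 2 + 2 + 5 + 1 + 2 + 3 + 0 + 0 + 3 + 1 = 54

54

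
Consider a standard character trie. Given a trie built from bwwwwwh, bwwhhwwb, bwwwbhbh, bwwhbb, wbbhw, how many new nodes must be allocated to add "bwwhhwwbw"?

The longest prefix of "bwwhhwwbw" already in the trie is "bwwhhwwb" (length 8).
So 9 − 8 = 1 new nodes.

1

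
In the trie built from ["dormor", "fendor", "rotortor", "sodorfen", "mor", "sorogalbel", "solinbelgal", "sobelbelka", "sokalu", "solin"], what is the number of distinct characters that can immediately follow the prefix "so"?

The children of the "so" node are the distinct next characters among strings starting with "so".
Distinct next characters after "so": b, d, k, l, r.
That node has 5 child edges.

5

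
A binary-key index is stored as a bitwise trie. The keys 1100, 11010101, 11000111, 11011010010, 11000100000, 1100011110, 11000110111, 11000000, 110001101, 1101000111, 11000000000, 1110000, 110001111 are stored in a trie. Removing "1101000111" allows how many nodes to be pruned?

Walk "1101000111" from the leaf back toward the root, removing each node that no remaining word uses.
The suffix "00111" (5 nodes) is used only by "1101000111"; the node for "11010" still has the child "1", so pruning stops there.
Nodes removed: 5

5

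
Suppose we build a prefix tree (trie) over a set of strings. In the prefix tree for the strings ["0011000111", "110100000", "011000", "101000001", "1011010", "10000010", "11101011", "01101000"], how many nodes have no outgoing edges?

8

A leaf is a node with no children — equivalently, the end of a word that is not a proper prefix of any other stored word.
Those words: "0011000111", "011000", "01101000", "10000010", "101000001", "1011010", "110100000", "11101011"
Leaf count: 8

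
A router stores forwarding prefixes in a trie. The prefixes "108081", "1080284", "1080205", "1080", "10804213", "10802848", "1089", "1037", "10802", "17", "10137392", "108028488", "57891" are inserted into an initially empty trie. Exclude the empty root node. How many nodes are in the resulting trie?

32

Trace insertions, counting only characters that open a new branch:
  "108081" → 6 new (1, 0, 8, 0, 8, 1)
  "1080284" → prefix "1080" already present; 3 new (2, 8, 4)
  "1080205" → prefix "10802" already present; 2 new (0, 5)
  "1080" → prefix "1080" already present; 0 new (none)
  "10804213" → prefix "1080" already present; 4 new (4, 2, 1, 3)
  "10802848" → prefix "1080284" already present; 1 new (8)
  "1089" → prefix "108" already present; 1 new (9)
  "1037" → prefix "10" already present; 2 new (3, 7)
  "10802" → prefix "10802" already present; 0 new (none)
  "17" → prefix "1" already present; 1 new (7)
  "10137392" → prefix "10" already present; 6 new (1, 3, 7, 3, 9, 2)
  "108028488" → prefix "10802848" already present; 1 new (8)
  "57891" → 5 new (5, 7, 8, 9, 1)
Total nodes = 6 + 3 + 2 + 0 + 4 + 1 + 1 + 2 + 0 + 1 + 6 + 1 + 5 = 32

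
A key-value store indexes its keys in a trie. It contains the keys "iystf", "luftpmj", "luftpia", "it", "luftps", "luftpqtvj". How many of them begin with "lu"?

Filter for entries beginning with "lu":
Words under "lu": luftpia, luftpmj, luftpqtvj, luftps
Count: 4

4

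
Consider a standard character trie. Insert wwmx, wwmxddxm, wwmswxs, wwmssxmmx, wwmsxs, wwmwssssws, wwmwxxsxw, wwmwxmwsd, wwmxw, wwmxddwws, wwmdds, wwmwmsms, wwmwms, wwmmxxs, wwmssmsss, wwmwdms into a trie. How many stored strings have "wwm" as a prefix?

Traverse to the node for "wwm", then collect every word in that subtree.
Words under "wwm": wwmdds, wwmmxxs, wwmssmsss, wwmssxmmx, wwmswxs, wwmsxs, wwmwdms, wwmwms, wwmwmsms, wwmwssssws, wwmwxmwsd, wwmwxxsxw, wwmx, wwmxddwws, wwmxddxm, wwmxw
Count: 16

16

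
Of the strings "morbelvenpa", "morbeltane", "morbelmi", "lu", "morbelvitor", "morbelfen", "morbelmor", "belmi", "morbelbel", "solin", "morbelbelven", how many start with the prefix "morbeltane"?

1

Walk to "morbeltane"; the words in its subtree are exactly those with that prefix.
Matches: "morbeltane"
Count: 1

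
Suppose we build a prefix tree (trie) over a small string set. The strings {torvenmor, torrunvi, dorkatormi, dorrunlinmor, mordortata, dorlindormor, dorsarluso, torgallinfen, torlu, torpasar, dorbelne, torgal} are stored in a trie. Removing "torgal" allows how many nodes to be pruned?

After clearing the end-marker at "torgal", prune upward until reaching a node still needed by another word.
Every node on "torgal" is still needed (e.g. by "torgallinfen"), so nothing is freed.
Nodes removed: 0

0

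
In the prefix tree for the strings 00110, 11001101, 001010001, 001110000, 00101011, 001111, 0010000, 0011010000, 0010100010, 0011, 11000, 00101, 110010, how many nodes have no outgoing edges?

Leaves are exactly the stored words that no other stored word extends.
Those words: "0010000", "0010100010", "00101011", "0011010000", "001110000", "001111", "11000", "110010", "11001101"
Leaf count: 9

9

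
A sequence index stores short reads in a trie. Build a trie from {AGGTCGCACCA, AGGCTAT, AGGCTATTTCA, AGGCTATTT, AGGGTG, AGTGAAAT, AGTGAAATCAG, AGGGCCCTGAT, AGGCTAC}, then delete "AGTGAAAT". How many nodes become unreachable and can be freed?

0

After clearing the end-marker at "AGTGAAAT", prune upward until reaching a node still needed by another word.
Every node on "AGTGAAAT" is still needed (e.g. by "AGTGAAATCAG"), so nothing is freed.
Nodes removed: 0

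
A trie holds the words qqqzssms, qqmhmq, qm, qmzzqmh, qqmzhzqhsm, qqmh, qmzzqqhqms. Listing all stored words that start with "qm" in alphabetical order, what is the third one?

DFS of the "qm" subtree visits, in order: "qm", "qmzzqmh", "qmzzqqhqms"
Position 3: qmzzqqhqms

qmzzqqhqms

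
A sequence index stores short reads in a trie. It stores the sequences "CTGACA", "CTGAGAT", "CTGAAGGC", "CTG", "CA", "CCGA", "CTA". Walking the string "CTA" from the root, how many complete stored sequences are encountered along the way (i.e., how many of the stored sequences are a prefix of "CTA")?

Check each prefix of "CTA" against the stored set — each match is an end-marker on the path.
Prefixes of the query that are stored words: "CTA"
Count: 1

1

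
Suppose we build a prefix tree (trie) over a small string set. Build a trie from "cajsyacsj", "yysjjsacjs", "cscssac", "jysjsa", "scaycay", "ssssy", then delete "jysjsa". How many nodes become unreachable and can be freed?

A node on "jysjsa"'s path can go only if nothing else ends at it or branches off below it.
No other word shares any prefix with "jysjsa", so all 6 of its nodes go.
Nodes removed: 6

6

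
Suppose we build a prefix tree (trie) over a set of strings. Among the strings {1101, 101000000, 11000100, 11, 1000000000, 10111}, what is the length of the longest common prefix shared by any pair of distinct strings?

The deepest shared node is where two words last agree before diverging.
"101000000" and "10111" agree on "101" (3 characters) before diverging; nothing deeper is shared.
Longest shared-prefix length: 3

3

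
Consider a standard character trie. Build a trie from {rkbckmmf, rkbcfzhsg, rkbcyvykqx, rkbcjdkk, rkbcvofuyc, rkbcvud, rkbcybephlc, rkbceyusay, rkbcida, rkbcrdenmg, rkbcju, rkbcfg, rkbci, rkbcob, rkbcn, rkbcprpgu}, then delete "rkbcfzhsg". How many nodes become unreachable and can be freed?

4

A node on "rkbcfzhsg"'s path can go only if nothing else ends at it or branches off below it.
The suffix "zhsg" (4 nodes) is used only by "rkbcfzhsg"; the node for "rkbcf" still has the child "g", so pruning stops there.
Nodes removed: 4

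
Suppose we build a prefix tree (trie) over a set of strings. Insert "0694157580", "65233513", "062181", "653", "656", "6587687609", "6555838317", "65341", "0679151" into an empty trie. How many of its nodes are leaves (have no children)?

8

Leaves are exactly the stored words that no other stored word extends.
Those words: "062181", "0679151", "0694157580", "65233513", "65341", "6555838317", "656", "6587687609"
Leaf count: 8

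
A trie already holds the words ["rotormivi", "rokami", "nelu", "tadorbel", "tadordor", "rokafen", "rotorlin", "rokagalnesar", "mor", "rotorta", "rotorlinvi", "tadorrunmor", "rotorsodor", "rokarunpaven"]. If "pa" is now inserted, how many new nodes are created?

2

Nothing in the trie begins with "p"; the whole of "pa" is new.
2 − 0 = 2 new nodes.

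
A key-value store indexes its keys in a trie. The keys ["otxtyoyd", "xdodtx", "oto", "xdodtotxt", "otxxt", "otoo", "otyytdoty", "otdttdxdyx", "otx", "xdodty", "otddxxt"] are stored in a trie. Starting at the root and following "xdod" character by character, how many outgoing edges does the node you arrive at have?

1

Walk "xdod" from the root, arriving at one node.
Characters that immediately follow "xdod" among the stored strings: {t}.
That node has 1 child edge.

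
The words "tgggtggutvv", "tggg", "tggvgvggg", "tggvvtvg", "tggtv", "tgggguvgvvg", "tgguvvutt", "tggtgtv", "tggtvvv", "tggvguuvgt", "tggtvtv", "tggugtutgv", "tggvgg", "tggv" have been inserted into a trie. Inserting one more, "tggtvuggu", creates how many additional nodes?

4

Walking "tggtvuggu" from the root, the first 5 characters ("tggtv") follow existing edges; "u" is the first miss.
So 9 − 5 = 4 new nodes.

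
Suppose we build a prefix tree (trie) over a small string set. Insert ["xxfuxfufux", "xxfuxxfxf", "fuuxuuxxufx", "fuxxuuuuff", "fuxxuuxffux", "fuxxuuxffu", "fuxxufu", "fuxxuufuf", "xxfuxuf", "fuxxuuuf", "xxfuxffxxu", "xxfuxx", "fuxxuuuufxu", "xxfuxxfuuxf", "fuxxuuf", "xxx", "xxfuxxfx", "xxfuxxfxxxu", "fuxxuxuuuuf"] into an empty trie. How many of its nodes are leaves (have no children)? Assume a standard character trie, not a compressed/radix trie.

15

Leaves are exactly the stored words that no other stored word extends.
Those words: "fuuxuuxxufx", "fuxxufu", "fuxxuufuf", "fuxxuuuf", "fuxxuuuuff", "fuxxuuuufxu", "fuxxuuxffux", "fuxxuxuuuuf", "xxfuxffxxu", "xxfuxfufux", "xxfuxuf", "xxfuxxfuuxf", "xxfuxxfxf", "xxfuxxfxxxu", "xxx"
Leaf count: 15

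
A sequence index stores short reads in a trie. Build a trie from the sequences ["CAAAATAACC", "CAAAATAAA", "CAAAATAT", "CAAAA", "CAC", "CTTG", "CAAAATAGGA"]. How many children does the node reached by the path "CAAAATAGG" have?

1

Walk "CAAAATAGG" from the root, arriving at one node.
Distinct next characters after "CAAAATAGG": A.
That node has 1 child edge.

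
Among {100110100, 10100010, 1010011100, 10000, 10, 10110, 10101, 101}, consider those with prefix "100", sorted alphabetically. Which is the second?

100110100

Words with prefix "100", in lexicographic order: "10000", "100110100"
Position 2: 100110100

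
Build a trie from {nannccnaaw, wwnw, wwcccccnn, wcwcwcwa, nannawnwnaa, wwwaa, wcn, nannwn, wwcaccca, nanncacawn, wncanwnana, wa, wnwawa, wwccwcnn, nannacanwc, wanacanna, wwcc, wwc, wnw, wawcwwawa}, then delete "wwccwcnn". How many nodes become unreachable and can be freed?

4

Walk "wwccwcnn" from the leaf back toward the root, removing each node that no remaining word uses.
The suffix "wcnn" (4 nodes) is used only by "wwccwcnn"; the node for "wwcc" still has the child "c", so pruning stops there.
Nodes removed: 4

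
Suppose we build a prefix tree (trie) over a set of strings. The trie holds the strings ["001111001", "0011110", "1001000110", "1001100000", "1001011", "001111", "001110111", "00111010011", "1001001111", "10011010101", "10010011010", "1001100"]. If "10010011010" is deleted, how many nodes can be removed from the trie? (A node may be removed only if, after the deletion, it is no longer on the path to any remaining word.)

3

After clearing the end-marker at "10010011010", prune upward until reaching a node still needed by another word.
The suffix "010" (3 nodes) is used only by "10010011010"; the node for "10010011" still has the child "1", so pruning stops there.
Nodes removed: 3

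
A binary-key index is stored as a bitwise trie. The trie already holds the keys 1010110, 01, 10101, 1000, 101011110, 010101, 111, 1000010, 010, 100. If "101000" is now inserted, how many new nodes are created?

Walking "101000" from the root, the first 4 characters ("1010") follow existing edges; "0" is the first miss.
New nodes needed: |"101000"| − 4 = 6 − 4 = 2.

2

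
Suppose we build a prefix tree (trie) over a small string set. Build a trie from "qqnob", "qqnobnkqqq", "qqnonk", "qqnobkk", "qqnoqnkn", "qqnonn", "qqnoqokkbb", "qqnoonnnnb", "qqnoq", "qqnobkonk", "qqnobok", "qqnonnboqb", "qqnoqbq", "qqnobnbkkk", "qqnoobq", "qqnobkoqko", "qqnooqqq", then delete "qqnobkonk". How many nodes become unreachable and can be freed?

After clearing the end-marker at "qqnobkonk", prune upward until reaching a node still needed by another word.
The suffix "nk" (2 nodes) is used only by "qqnobkonk"; the node for "qqnobko" still has the child "q", so pruning stops there.
Nodes removed: 2

2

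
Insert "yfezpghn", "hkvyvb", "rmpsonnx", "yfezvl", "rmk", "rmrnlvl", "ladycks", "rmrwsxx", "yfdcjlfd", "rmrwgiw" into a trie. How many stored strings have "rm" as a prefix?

5

Filter for entries beginning with "rm":
Words under "rm": rmk, rmpsonnx, rmrnlvl, rmrwgiw, rmrwsxx
Count: 5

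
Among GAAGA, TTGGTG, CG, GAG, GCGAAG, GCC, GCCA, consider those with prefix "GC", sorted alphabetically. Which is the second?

Words with prefix "GC", in lexicographic order: "GCC", "GCCA", "GCGAAG"
The 2nd is GCCA.

GCCA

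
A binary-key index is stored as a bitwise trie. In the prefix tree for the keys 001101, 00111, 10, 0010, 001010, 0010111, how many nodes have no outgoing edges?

5

Leaves are exactly the stored words that no other stored word extends.
Those words: "001010", "0010111", "001101", "00111", "10"
Leaf count: 5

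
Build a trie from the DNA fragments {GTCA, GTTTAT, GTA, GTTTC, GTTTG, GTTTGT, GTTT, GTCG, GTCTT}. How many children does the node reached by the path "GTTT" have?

3

Walk "GTTT" from the root, arriving at one node.
Distinct next characters after "GTTT": A, C, G.
That node has 3 child edges.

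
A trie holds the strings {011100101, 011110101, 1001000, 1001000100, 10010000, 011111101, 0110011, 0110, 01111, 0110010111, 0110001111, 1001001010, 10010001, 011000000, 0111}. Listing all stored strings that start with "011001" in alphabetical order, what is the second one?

Words with prefix "011001", in lexicographic order: "0110010111", "0110011"
The 2nd is 0110011.

0110011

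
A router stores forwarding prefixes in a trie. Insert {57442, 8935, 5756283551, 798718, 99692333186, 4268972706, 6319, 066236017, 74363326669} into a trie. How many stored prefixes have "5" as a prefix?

2

Filter for entries beginning with "5":
Words under "5": 57442, 5756283551
Count: 2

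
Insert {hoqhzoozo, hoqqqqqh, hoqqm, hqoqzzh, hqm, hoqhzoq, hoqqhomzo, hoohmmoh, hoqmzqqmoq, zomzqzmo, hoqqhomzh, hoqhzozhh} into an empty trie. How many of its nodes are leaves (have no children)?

12

Leaves are exactly the stored words that no other stored word extends.
Those words: "hoohmmoh", "hoqhzoozo", "hoqhzoq", "hoqhzozhh", "hoqmzqqmoq", "hoqqhomzh", "hoqqhomzo", "hoqqm", "hoqqqqqh", "hqm", "hqoqzzh", "zomzqzmo"
Leaf count: 12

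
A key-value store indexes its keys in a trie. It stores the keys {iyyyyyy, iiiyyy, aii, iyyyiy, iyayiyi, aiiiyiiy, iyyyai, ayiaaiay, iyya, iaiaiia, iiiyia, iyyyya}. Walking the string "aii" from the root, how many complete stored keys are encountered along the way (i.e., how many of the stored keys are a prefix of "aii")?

1

Walk "aii" from the root; an end-of-word marker is hit whenever a stored word is a prefix of "aii".
Prefixes of the query that are stored words: "aii"
Count: 1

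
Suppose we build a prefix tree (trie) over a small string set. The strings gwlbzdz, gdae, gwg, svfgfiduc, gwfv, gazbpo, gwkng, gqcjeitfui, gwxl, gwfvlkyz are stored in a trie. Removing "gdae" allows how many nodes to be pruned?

A node on "gdae"'s path can go only if nothing else ends at it or branches off below it.
The suffix "dae" (3 nodes) is used only by "gdae"; the node for "g" still has the child "w", so pruning stops there.
Nodes removed: 3

3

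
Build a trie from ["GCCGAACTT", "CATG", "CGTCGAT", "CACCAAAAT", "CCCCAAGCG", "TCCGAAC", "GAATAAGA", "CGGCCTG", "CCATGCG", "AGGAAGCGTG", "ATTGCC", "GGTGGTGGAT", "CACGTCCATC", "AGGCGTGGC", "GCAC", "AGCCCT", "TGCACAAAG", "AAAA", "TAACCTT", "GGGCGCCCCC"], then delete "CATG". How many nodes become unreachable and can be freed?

2

Walk "CATG" from the leaf back toward the root, removing each node that no remaining word uses.
The suffix "TG" (2 nodes) is used only by "CATG"; the node for "CA" still has the child "C", so pruning stops there.
Nodes removed: 2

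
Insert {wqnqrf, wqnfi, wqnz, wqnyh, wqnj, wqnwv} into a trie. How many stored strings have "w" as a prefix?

Filter for entries beginning with "w":
Matches: "wqnfi", "wqnj", "wqnqrf", "wqnwv", "wqnyh", "wqnz"
Count: 6

6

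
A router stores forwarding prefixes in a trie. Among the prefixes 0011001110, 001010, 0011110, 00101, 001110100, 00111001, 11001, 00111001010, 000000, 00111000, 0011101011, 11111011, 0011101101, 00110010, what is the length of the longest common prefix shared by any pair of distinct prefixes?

8

The deepest shared node is where two words last agree before diverging.
"00111001" and "00111001010" agree on "00111001" (8 characters) before diverging; nothing deeper is shared.
Longest shared-prefix length: 8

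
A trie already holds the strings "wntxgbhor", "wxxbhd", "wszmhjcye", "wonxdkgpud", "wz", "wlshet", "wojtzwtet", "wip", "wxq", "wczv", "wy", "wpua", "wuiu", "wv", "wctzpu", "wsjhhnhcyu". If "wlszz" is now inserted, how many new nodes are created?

Walking "wlszz" from the root, the first 3 characters ("wls") follow existing edges; "z" is the first miss.
Each of the 2 remaining characters creates one node.

2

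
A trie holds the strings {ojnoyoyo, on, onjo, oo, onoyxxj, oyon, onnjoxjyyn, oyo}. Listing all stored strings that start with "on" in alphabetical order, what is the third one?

onnjoxjyyn

Filter for "on…" and sort: "on", "onjo", "onnjoxjyyn", "onoyxxj"
Position 3: onnjoxjyyn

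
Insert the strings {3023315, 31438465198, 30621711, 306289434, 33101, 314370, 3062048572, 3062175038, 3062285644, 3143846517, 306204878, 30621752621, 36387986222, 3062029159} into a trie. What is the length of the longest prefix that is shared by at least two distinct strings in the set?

9

Look for the deepest trie node that still has at least two words in its subtree.
e.g. "3143846517" and "31438465198" share the prefix "314384651" of length 9; no pair shares a longer one.
Longest shared-prefix length: 9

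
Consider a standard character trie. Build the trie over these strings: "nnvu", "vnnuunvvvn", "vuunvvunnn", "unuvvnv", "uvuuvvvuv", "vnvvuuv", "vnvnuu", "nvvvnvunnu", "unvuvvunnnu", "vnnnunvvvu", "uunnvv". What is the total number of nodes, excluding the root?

76

Insert word by word; a character creates a node only if that edge doesn't already exist:
  "nnvu" → 4 new (n, n, v, u)
  "vnnuunvvvn" → 10 new (v, n, n, u, u, n, v, v, v, n)
  "vuunvvunnn" → prefix "v" already present; 9 new (u, u, n, v, v, u, n, n, n)
  "unuvvnv" → 7 new (u, n, u, v, v, n, v)
  "uvuuvvvuv" → prefix "u" already present; 8 new (v, u, u, v, v, v, u, v)
  "vnvvuuv" → prefix "vn" already present; 5 new (v, v, u, u, v)
  "vnvnuu" → prefix "vnv" already present; 3 new (n, u, u)
  "nvvvnvunnu" → prefix "n" already present; 9 new (v, v, v, n, v, u, n, n, u)
  "unvuvvunnnu" → prefix "un" already present; 9 new (v, u, v, v, u, n, n, n, u)
  "vnnnunvvvu" → prefix "vnn" already present; 7 new (n, u, n, v, v, v, u)
  "uunnvv" → prefix "u" already present; 5 new (u, n, n, v, v)
Total nodes = 4 + 10 + 9 + 7 + 8 + 5 + 3 + 9 + 9 + 7 + 5 = 76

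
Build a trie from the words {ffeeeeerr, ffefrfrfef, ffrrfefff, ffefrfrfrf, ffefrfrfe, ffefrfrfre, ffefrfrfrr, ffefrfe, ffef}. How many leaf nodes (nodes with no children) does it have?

7

Leaves are exactly the stored words that no other stored word extends.
Those words: "ffeeeeerr", "ffefrfe", "ffefrfrfef", "ffefrfrfre", "ffefrfrfrf", "ffefrfrfrr", "ffrrfefff"
Leaf count: 7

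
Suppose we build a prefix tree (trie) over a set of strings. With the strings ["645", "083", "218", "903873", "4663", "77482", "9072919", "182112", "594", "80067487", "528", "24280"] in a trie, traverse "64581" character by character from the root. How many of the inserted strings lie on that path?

Check each prefix of "64581" against the stored set — each match is an end-marker on the path.
Prefixes of the query that are stored words: "645"
Count: 1

1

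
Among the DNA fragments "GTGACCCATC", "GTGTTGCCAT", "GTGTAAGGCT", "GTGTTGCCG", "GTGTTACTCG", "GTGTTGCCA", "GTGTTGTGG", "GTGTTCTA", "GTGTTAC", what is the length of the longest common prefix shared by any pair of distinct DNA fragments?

9

The deepest shared node is where two words last agree before diverging.
e.g. "GTGTTGCCA" and "GTGTTGCCAT" share the prefix "GTGTTGCCA" of length 9; no pair shares a longer one.
Longest shared-prefix length: 9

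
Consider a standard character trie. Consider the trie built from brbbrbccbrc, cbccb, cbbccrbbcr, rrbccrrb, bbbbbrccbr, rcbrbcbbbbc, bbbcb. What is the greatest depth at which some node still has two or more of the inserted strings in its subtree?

3

Look for the deepest trie node that still has at least two words in its subtree.
e.g. "bbbbbrccbr" and "bbbcb" share the prefix "bbb" of length 3; no pair shares a longer one.
Longest shared-prefix length: 3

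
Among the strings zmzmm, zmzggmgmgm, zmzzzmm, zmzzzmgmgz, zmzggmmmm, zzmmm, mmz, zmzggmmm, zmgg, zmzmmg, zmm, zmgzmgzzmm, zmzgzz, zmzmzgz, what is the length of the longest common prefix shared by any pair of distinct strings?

8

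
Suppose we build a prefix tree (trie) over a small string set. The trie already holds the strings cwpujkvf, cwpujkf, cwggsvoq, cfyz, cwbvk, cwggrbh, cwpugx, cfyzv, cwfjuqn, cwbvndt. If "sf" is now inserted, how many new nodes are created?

Nothing in the trie begins with "s"; the whole of "sf" is new.
2 − 0 = 2 new nodes.

2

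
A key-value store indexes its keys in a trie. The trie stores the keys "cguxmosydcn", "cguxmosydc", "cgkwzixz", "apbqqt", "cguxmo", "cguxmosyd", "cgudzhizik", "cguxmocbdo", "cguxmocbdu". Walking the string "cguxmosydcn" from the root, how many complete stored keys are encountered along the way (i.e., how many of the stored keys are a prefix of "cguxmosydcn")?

4

Traverse "cguxmosydcn" character by character; count nodes along the way that are marked as word ends.
Prefixes of the query that are stored words: "cguxmo", "cguxmosyd", "cguxmosydc", "cguxmosydcn"
Count: 4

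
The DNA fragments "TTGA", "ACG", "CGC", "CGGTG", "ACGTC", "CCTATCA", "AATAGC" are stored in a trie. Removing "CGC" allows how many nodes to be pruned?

1

After clearing the end-marker at "CGC", prune upward until reaching a node still needed by another word.
The suffix "C" (1 node) is used only by "CGC"; the node for "CG" still has the child "G", so pruning stops there.
Nodes removed: 1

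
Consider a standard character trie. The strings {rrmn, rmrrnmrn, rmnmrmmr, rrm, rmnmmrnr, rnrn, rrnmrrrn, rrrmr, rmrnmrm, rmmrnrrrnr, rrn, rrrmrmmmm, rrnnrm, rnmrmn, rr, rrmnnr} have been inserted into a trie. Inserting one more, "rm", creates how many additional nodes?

0

Every character of "rm" already lies on an existing path (it is a prefix of some stored word).
No new nodes are needed: 0.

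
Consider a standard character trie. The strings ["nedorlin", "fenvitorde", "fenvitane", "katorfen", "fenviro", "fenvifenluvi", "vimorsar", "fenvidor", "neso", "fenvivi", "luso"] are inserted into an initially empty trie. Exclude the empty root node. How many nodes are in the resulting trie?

57

Count nodes per top-level branch (shared prefixes stored once):
  'f'-branch (fenvidor, fenvifenluvi, fenviro, fenvitane, fenvitorde, fenvivi): 27 nodes
  'k'-branch (katorfen): 8 nodes
  'l'-branch (luso): 4 nodes
  'n'-branch (nedorlin, neso): 10 nodes
  'v'-branch (vimorsar): 8 nodes
Sum: 57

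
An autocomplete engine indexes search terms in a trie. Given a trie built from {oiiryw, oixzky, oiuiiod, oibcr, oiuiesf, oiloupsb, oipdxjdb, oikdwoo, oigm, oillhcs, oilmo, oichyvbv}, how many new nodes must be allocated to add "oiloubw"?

2

The longest prefix of "oiloubw" already in the trie is "oilou" (length 5).
New nodes needed: |"oiloubw"| − 5 = 7 − 5 = 2.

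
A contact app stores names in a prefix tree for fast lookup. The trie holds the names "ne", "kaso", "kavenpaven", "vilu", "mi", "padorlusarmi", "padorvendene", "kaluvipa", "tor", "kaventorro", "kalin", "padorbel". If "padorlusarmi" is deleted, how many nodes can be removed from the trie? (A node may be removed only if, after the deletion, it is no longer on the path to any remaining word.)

After clearing the end-marker at "padorlusarmi", prune upward until reaching a node still needed by another word.
The suffix "lusarmi" (7 nodes) is used only by "padorlusarmi"; the node for "pador" still has the child "v", so pruning stops there.
Nodes removed: 7

7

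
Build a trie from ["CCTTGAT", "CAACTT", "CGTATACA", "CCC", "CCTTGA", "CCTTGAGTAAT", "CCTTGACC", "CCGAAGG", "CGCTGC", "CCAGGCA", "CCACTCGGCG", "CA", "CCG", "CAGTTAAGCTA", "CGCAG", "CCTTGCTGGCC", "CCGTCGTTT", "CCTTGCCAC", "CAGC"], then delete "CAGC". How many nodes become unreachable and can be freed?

Walk "CAGC" from the leaf back toward the root, removing each node that no remaining word uses.
The suffix "C" (1 node) is used only by "CAGC"; the node for "CAG" still has the child "T", so pruning stops there.
Nodes removed: 1

1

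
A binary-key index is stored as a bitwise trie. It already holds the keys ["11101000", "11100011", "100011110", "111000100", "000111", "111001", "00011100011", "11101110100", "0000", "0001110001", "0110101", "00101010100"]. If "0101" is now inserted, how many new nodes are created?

2

Walking "0101" from the root, the first 2 characters ("01") follow existing edges; "0" is the first miss.
Each of the 2 remaining characters creates one node.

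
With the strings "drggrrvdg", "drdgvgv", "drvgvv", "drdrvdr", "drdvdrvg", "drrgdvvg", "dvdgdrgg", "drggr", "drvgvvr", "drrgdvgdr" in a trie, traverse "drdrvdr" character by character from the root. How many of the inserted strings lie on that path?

1

Traverse "drdrvdr" character by character; count nodes along the way that are marked as word ends.
Prefixes of the query that are stored words: "drdrvdr"
Count: 1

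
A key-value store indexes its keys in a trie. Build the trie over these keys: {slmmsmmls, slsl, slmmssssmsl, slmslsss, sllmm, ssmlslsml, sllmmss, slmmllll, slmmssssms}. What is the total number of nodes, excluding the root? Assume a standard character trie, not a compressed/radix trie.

39

Trace insertions, counting only characters that open a new branch:
  "slmmsmmls" → 9 new (s, l, m, m, s, m, m, l, s)
  "slsl" → prefix "sl" already present; 2 new (s, l)
  "slmmssssmsl" → prefix "slmms" already present; 6 new (s, s, s, m, s, l)
  "slmslsss" → prefix "slm" already present; 5 new (s, l, s, s, s)
  "sllmm" → prefix "sl" already present; 3 new (l, m, m)
  "ssmlslsml" → prefix "s" already present; 8 new (s, m, l, s, l, s, m, l)
  "sllmmss" → prefix "sllmm" already present; 2 new (s, s)
  "slmmllll" → prefix "slmm" already present; 4 new (l, l, l, l)
  "slmmssssms" → prefix "slmmssssms" already present; 0 new (none)
Total nodes = 9 + 2 + 6 + 5 + 3 + 8 + 2 + 4 + 0 = 39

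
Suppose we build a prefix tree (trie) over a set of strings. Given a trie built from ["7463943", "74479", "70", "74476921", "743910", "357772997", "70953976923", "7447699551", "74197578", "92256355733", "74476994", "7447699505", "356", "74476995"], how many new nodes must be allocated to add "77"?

"7" is already a path in the trie; the remaining "7" must be added.
So 2 − 1 = 1 new nodes.

1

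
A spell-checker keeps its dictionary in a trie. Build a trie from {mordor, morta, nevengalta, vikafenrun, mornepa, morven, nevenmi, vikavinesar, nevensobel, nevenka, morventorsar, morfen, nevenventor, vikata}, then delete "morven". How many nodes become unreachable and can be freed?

0

After clearing the end-marker at "morven", prune upward until reaching a node still needed by another word.
Every node on "morven" is still needed (e.g. by "morventorsar"), so nothing is freed.
Nodes removed: 0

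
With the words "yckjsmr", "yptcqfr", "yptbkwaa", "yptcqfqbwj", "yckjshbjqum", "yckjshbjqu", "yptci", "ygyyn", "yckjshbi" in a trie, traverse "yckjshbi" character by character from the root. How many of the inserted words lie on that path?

Traverse "yckjshbi" character by character; count nodes along the way that are marked as word ends.
Prefixes of the query that are stored words: "yckjshbi"
Count: 1

1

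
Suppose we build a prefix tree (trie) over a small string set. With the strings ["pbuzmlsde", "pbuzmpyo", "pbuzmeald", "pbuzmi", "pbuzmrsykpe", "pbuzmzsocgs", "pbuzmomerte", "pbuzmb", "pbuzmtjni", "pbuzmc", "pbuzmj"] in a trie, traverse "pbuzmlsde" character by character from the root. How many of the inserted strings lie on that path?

1

Walk "pbuzmlsde" from the root; an end-of-word marker is hit whenever a stored word is a prefix of "pbuzmlsde".
Prefixes of the query that are stored words: "pbuzmlsde"
Count: 1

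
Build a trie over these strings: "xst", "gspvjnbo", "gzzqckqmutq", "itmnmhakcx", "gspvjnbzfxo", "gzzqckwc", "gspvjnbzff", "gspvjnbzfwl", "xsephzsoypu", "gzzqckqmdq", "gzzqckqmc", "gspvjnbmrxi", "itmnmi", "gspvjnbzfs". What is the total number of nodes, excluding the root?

58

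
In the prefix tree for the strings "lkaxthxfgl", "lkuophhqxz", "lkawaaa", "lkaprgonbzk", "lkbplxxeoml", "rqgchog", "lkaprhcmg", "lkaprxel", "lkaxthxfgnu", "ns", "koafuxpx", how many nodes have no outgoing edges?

A leaf is a node with no children — equivalently, the end of a word that is not a proper prefix of any other stored word.
Those words: "koafuxpx", "lkaprgonbzk", "lkaprhcmg", "lkaprxel", "lkawaaa", "lkaxthxfgl", "lkaxthxfgnu", "lkbplxxeoml", "lkuophhqxz", "ns", "rqgchog"
Leaf count: 11

11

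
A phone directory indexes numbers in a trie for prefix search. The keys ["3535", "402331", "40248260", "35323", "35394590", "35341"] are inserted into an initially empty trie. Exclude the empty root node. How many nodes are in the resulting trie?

For each word, the new-node count is its length minus the longest prefix already in the trie:
  "3535" → 4 new (3, 5, 3, 5)
  "402331" → 6 new (4, 0, 2, 3, 3, 1)
  "40248260" → prefix "402" already present; 5 new (4, 8, 2, 6, 0)
  "35323" → prefix "353" already present; 2 new (2, 3)
  "35394590" → prefix "353" already present; 5 new (9, 4, 5, 9, 0)
  "35341" → prefix "353" already present; 2 new (4, 1)
Total nodes = 4 + 6 + 5 + 2 + 5 + 2 = 24

24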